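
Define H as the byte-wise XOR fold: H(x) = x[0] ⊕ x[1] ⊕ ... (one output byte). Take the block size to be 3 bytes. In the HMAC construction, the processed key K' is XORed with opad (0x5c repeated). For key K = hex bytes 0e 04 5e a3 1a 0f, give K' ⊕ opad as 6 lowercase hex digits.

be5c5c

Key hex bytes 0e 04 5e a3 1a 0f is 6 bytes > B = 3, so hash it first: H(key) = e2, then zero-pad to 3 bytes: K' = e2 00 00.
XOR each byte with 0x5c: e2⊕5c=be, 00⊕5c=5c, 00⊕5c=5c.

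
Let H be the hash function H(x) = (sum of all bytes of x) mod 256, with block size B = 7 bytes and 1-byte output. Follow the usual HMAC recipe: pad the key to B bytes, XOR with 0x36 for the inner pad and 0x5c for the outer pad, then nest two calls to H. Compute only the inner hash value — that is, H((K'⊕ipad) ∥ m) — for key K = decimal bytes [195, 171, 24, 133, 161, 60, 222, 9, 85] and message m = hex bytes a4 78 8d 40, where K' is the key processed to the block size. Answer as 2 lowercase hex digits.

Key decimal bytes [195, 171, 24, 133, 161, 60, 222, 9, 85] = c3 ab 18 85 a1 3c de 09 55 is 9 bytes > B = 7, so hash it first: H(key) = 24, then zero-pad to 7 bytes: K' = 24 00 00 00 00 00 00.
K' ⊕ ipad = 12 36 36 36 36 36 36.
Inner input = 12 36 36 36 36 36 36 ∥ a4 78 8d 40.
Inner hash: sum = 18+54+54+54+54+54+54+164+120+141+64 = 831; mod 256 = 63 → 3f.

3f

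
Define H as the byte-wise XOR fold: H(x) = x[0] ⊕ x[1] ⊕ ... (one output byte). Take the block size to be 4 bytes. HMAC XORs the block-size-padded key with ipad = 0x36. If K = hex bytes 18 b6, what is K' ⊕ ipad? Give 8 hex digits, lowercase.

2e803636

Key hex bytes 18 b6 is 2 bytes ≤ B = 4; zero-pad to 4 bytes: K' = 18 b6 00 00.
XOR each byte with 0x36: 18⊕36=2e, b6⊕36=80, 00⊕36=36, 00⊕36=36.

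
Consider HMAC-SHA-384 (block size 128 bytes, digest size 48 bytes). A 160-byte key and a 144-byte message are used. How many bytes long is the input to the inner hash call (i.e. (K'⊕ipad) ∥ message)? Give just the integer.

272

Key is 160 > 128 bytes, so it is hashed to 48 bytes then zero-padded to 128: |K'| = 128.
Inner input = (K'⊕ipad) ∥ m → 128 + 144 = 272 bytes.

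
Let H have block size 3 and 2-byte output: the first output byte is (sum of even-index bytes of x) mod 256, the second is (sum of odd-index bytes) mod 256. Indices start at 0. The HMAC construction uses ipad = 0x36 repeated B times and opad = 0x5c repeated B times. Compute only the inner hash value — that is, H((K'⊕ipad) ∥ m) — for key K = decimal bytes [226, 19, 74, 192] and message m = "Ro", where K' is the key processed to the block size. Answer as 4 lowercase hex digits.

Key decimal bytes [226, 19, 74, 192] = e2 13 4a c0 is 4 bytes > B = 3, so hash it first: H(key) = 2c d3, then zero-pad to 3 bytes: K' = 2c d3 00.
K' ⊕ ipad = 1a e5 36.
Inner input = 1a e5 36 ∥ 52 6f.
Inner hash: even-index sum = 191 mod 256 = 191; odd-index sum = 311 mod 256 = 55 → bf 37.

bf37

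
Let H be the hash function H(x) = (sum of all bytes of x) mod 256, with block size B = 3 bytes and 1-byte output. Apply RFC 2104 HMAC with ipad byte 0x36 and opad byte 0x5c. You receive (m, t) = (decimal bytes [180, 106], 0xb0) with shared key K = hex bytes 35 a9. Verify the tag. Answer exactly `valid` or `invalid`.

valid

Key hex bytes 35 a9 is 2 bytes ≤ B = 3; zero-pad to 3 bytes: K' = 35 a9 00.
K' ⊕ ipad = 03 9f 36; K' ⊕ opad = 69 f5 5c.
Inner hash: sum = 3+159+54+180+106 = 502; mod 256 = 246 → f6.
Outer hash (recomputed tag): sum = 105+245+92+246 = 688; mod 256 = 176 → b0.
Recomputed tag = b0; claimed = b0 → match.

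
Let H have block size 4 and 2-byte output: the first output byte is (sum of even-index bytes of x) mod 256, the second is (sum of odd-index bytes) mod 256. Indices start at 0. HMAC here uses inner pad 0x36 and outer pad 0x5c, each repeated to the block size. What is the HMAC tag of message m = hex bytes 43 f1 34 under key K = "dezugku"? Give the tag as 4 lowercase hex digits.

Key "dezugku" = 64 65 7a 75 67 6b 75 is 7 bytes > B = 4, so hash it first: H(key) = ba 45, then zero-pad to 4 bytes: K' = ba 45 00 00.
K' ⊕ ipad = 8c 73 36 36.  K' ⊕ opad = e6 19 5c 5c.
Inner input = (K'⊕ipad) ∥ m = 8c 73 36 36 ∥ 43 f1 34.
Inner hash: even-index sum = 313 mod 256 = 57; odd-index sum = 410 mod 256 = 154 → 39 9a.
Outer input = (K'⊕opad) ∥ inner = e6 19 5c 5c ∥ 39 9a.
Outer hash (tag): even-index sum = 379 mod 256 = 123; odd-index sum = 271 mod 256 = 15 → 7b 0f.

7b0f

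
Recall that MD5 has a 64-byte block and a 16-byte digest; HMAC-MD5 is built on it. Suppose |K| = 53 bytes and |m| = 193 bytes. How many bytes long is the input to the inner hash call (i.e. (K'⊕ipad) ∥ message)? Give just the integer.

Key is 53 ≤ 64 bytes, zero-padded: |K'| = 64.
Inner input = (K'⊕ipad) ∥ m → 64 + 193 = 257 bytes.

257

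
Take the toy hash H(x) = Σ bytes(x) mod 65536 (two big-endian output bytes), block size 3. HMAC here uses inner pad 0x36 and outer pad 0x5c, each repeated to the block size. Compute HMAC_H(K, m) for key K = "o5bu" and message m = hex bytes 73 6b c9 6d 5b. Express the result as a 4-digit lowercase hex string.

Key "o5bu" = 6f 35 62 75 is 4 bytes > B = 3, so hash it first: H(key) = 01 7b, then zero-pad to 3 bytes: K' = 01 7b 00.
K' ⊕ ipad = 37 4d 36.  K' ⊕ opad = 5d 27 5c.
Inner input = (K'⊕ipad) ∥ m = 37 4d 36 ∥ 73 6b c9 6d 5b.
Inner hash: sum = 55+77+54+115+107+201+109+91 = 809 → 03 29.
Outer input = (K'⊕opad) ∥ inner = 5d 27 5c ∥ 03 29.
Outer hash (tag): sum = 93+39+92+3+41 = 268 → 01 0c.

010c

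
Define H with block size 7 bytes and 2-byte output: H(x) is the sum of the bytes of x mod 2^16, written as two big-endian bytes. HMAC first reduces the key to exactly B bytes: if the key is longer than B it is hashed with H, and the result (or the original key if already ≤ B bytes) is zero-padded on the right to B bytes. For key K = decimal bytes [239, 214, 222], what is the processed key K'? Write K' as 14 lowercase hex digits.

Key decimal bytes [239, 214, 222] = ef d6 de is 3 bytes ≤ B = 7; zero-pad to 7 bytes: K' = ef d6 de 00 00 00 00.

efd6de00000000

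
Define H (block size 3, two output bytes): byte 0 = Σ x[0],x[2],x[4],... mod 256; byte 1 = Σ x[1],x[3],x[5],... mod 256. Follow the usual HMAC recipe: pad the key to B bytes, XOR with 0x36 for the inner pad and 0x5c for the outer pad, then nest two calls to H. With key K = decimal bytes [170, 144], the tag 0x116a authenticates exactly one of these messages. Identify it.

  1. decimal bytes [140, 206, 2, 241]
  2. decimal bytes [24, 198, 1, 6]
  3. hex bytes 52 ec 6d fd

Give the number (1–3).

Key decimal bytes [170, 144] = aa 90 is 2 bytes ≤ B = 3; zero-pad to 3 bytes: K' = aa 90 00.
K' ⊕ ipad = 9c a6 36; K' ⊕ opad = f6 cc 5c.
m1: inner = H(9c a6 36 8c ce 02 f1) = 91 34; tag = H(f6 cc 5c 91 34) = 865d
m2: inner = H(9c a6 36 18 c6 01 06) = 9e bf; tag = H(f6 cc 5c 9e bf) = 116a ← matches
m3: inner = H(9c a6 36 52 ec 6d fd) = bb 65; tag = H(f6 cc 5c bb 65) = b787

2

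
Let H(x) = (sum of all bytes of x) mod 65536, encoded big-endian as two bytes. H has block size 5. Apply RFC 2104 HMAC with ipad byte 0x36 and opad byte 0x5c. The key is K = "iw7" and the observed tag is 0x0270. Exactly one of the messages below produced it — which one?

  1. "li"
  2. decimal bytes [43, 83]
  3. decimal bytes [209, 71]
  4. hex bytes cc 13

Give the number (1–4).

Key "iw7" = 69 77 37 is 3 bytes ≤ B = 5; zero-pad to 5 bytes: K' = 69 77 37 00 00.
K' ⊕ ipad = 5f 41 01 36 36; K' ⊕ opad = 35 2b 6b 5c 5c.
m1: inner = H(5f 41 01 36 36 6c 69) = 01 e2; tag = H(35 2b 6b 5c 5c 01 e2) = 0266
m2: inner = H(5f 41 01 36 36 2b 53) = 01 8b; tag = H(35 2b 6b 5c 5c 01 8b) = 020f
m3: inner = H(5f 41 01 36 36 d1 47) = 02 25; tag = H(35 2b 6b 5c 5c 02 25) = 01aa
m4: inner = H(5f 41 01 36 36 cc 13) = 01 ec; tag = H(35 2b 6b 5c 5c 01 ec) = 0270 ← matches

4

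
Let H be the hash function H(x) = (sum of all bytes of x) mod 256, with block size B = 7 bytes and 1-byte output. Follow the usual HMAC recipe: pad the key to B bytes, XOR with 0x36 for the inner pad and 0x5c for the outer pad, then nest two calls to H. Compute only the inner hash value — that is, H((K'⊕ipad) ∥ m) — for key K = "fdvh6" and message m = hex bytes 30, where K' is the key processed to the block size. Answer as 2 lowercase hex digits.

dc

Key "fdvh6" = 66 64 76 68 36 is 5 bytes ≤ B = 7; zero-pad to 7 bytes: K' = 66 64 76 68 36 00 00.
K' ⊕ ipad = 50 52 40 5e 00 36 36.
Inner input = 50 52 40 5e 00 36 36 ∥ 30.
Inner hash: sum = 80+82+64+94+0+54+54+48 = 476; mod 256 = 220 → dc.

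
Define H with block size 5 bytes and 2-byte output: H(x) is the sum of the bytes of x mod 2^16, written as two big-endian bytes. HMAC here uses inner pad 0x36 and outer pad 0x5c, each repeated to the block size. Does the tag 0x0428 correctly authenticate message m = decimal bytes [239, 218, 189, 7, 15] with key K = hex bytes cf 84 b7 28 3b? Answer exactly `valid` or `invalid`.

valid

Key hex bytes cf 84 b7 28 3b is exactly B = 5 bytes: K' = cf 84 b7 28 3b.
K' ⊕ ipad = f9 b2 81 1e 0d; K' ⊕ opad = 93 d8 eb 74 67.
Inner hash: sum = 249+178+129+30+13+239+218+189+7+15 = 1267 → 04 f3.
Outer hash (recomputed tag): sum = 147+216+235+116+103+4+243 = 1064 → 04 28.
Recomputed tag = 0428; claimed = 0428 → match.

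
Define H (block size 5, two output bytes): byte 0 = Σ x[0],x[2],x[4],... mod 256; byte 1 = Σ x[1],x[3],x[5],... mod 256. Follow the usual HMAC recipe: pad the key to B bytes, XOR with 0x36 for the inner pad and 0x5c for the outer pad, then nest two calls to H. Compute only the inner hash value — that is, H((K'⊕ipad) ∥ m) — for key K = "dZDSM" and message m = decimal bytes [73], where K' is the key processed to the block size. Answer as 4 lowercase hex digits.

3f1a

Key "dZDSM" = 64 5a 44 53 4d is exactly B = 5 bytes: K' = 64 5a 44 53 4d.
K' ⊕ ipad = 52 6c 72 65 7b.
Inner input = 52 6c 72 65 7b ∥ 49.
Inner hash: even-index sum = 319 mod 256 = 63; odd-index sum = 282 mod 256 = 26 → 3f 1a.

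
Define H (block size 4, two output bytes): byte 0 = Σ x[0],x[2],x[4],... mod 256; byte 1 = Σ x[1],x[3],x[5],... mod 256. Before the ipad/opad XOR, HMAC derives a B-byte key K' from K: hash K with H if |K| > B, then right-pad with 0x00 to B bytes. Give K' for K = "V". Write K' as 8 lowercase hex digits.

Key "V" = 56 is 1 byte ≤ B = 4; zero-pad to 4 bytes: K' = 56 00 00 00.

56000000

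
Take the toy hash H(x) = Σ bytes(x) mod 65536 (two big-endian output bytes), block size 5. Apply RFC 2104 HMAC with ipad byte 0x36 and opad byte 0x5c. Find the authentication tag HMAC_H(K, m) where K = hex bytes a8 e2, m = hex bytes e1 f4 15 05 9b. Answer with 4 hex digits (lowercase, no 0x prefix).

0368

Key hex bytes a8 e2 is 2 bytes ≤ B = 5; zero-pad to 5 bytes: K' = a8 e2 00 00 00.
K' ⊕ ipad = 9e d4 36 36 36.  K' ⊕ opad = f4 be 5c 5c 5c.
Inner input = (K'⊕ipad) ∥ m = 9e d4 36 36 36 ∥ e1 f4 15 05 9b.
Inner hash: sum = 158+212+54+54+54+225+244+21+5+155 = 1182 → 04 9e.
Outer input = (K'⊕opad) ∥ inner = f4 be 5c 5c 5c ∥ 04 9e.
Outer hash (tag): sum = 244+190+92+92+92+4+158 = 872 → 03 68.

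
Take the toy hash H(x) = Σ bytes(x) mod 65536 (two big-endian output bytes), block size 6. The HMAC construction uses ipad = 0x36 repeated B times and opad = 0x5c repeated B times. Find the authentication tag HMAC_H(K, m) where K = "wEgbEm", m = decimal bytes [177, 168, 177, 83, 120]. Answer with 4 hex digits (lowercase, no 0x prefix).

Key "wEgbEm" = 77 45 67 62 45 6d is exactly B = 6 bytes: K' = 77 45 67 62 45 6d.
K' ⊕ ipad = 41 73 51 54 73 5b.  K' ⊕ opad = 2b 19 3b 3e 19 31.
Inner input = (K'⊕ipad) ∥ m = 41 73 51 54 73 5b ∥ b1 a8 b1 53 78.
Inner hash: sum = 65+115+81+84+115+91+177+168+177+83+120 = 1276 → 04 fc.
Outer input = (K'⊕opad) ∥ inner = 2b 19 3b 3e 19 31 ∥ 04 fc.
Outer hash (tag): sum = 43+25+59+62+25+49+4+252 = 519 → 02 07.

0207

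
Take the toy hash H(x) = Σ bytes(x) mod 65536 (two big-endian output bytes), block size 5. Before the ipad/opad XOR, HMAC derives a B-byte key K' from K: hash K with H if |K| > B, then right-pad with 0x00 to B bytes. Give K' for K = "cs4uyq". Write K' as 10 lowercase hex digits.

|K| = 6 > B = 5, so first hash the key.
H(K): sum = 99+115+52+117+121+113 = 617 → 02 69.
Zero-pad H(K) = 02 69 to 5 bytes: K' = 02 69 00 00 00.

0269000000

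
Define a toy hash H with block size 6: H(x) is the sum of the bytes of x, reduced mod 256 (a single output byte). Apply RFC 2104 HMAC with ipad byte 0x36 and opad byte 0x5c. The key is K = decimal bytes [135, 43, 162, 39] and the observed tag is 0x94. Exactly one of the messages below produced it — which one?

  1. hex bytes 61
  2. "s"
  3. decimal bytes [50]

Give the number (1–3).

Key decimal bytes [135, 43, 162, 39] = 87 2b a2 27 is 4 bytes ≤ B = 6; zero-pad to 6 bytes: K' = 87 2b a2 27 00 00.
K' ⊕ ipad = b1 1d 94 11 36 36; K' ⊕ opad = db 77 fe 7b 5c 5c.
m1: inner = H(b1 1d 94 11 36 36 61) = 40; tag = H(db 77 fe 7b 5c 5c 40) = c3
m2: inner = H(b1 1d 94 11 36 36 73) = 52; tag = H(db 77 fe 7b 5c 5c 52) = d5
m3: inner = H(b1 1d 94 11 36 36 32) = 11; tag = H(db 77 fe 7b 5c 5c 11) = 94 ← matches

3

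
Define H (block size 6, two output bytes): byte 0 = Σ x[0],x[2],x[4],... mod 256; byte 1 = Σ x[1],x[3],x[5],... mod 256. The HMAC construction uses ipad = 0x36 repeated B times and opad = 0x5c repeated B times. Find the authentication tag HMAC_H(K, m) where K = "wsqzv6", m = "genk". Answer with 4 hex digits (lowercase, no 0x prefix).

Key "wsqzv6" = 77 73 71 7a 76 36 is exactly B = 6 bytes: K' = 77 73 71 7a 76 36.
K' ⊕ ipad = 41 45 47 4c 40 00.  K' ⊕ opad = 2b 2f 2d 26 2a 6a.
Inner input = (K'⊕ipad) ∥ m = 41 45 47 4c 40 00 ∥ 67 65 6e 6b.
Inner hash: even-index sum = 413 mod 256 = 157; odd-index sum = 353 mod 256 = 97 → 9d 61.
Outer input = (K'⊕opad) ∥ inner = 2b 2f 2d 26 2a 6a ∥ 9d 61.
Outer hash (tag): even-index sum = 287 mod 256 = 31; odd-index sum = 288 mod 256 = 32 → 1f 20.

1f20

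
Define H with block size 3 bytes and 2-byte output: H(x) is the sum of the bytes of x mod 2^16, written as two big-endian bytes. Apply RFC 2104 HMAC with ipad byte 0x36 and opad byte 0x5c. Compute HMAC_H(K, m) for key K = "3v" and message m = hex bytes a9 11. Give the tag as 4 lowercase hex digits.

012b

Key "3v" = 33 76 is 2 bytes ≤ B = 3; zero-pad to 3 bytes: K' = 33 76 00.
K' ⊕ ipad = 05 40 36.  K' ⊕ opad = 6f 2a 5c.
Inner input = (K'⊕ipad) ∥ m = 05 40 36 ∥ a9 11.
Inner hash: sum = 5+64+54+169+17 = 309 → 01 35.
Outer input = (K'⊕opad) ∥ inner = 6f 2a 5c ∥ 01 35.
Outer hash (tag): sum = 111+42+92+1+53 = 299 → 01 2b.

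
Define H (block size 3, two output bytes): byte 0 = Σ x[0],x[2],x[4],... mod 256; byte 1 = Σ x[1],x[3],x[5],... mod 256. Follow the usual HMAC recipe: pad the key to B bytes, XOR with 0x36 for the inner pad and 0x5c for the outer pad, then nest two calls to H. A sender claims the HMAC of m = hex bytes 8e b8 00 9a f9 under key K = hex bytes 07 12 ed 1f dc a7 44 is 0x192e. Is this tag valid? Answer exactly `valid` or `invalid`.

valid

Key hex bytes 07 12 ed 1f dc a7 44 is 7 bytes > B = 3, so hash it first: H(key) = 14 d8, then zero-pad to 3 bytes: K' = 14 d8 00.
K' ⊕ ipad = 22 ee 36; K' ⊕ opad = 48 84 5c.
Inner hash: even-index sum = 426 mod 256 = 170; odd-index sum = 629 mod 256 = 117 → aa 75.
Outer hash (recomputed tag): even-index sum = 281 mod 256 = 25; odd-index sum = 302 mod 256 = 46 → 19 2e.
Recomputed tag = 192e; claimed = 192e → match.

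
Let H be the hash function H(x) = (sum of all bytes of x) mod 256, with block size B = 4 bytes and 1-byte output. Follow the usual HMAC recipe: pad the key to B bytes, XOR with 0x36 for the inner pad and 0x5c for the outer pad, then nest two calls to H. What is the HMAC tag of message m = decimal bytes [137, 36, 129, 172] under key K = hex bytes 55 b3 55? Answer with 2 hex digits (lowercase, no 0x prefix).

b8

Key hex bytes 55 b3 55 is 3 bytes ≤ B = 4; zero-pad to 4 bytes: K' = 55 b3 55 00.
K' ⊕ ipad = 63 85 63 36.  K' ⊕ opad = 09 ef 09 5c.
Inner input = (K'⊕ipad) ∥ m = 63 85 63 36 ∥ 89 24 81 ac.
Inner hash: sum = 99+133+99+54+137+36+129+172 = 859; mod 256 = 91 → 5b.
Outer input = (K'⊕opad) ∥ inner = 09 ef 09 5c ∥ 5b.
Outer hash (tag): sum = 9+239+9+92+91 = 440; mod 256 = 184 → b8.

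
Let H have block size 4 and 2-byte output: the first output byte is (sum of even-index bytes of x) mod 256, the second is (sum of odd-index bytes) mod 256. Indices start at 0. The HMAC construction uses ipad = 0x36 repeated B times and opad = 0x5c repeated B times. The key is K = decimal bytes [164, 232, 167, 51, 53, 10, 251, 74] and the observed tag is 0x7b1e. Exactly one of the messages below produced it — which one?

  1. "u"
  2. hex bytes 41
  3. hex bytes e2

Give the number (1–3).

Key decimal bytes [164, 232, 167, 51, 53, 10, 251, 74] = a4 e8 a7 33 35 0a fb 4a is 8 bytes > B = 4, so hash it first: H(key) = 7b 6f, then zero-pad to 4 bytes: K' = 7b 6f 00 00.
K' ⊕ ipad = 4d 59 36 36; K' ⊕ opad = 27 33 5c 5c.
m1: inner = H(4d 59 36 36 75) = f8 8f; tag = H(27 33 5c 5c f8 8f) = 7b1e ← matches
m2: inner = H(4d 59 36 36 41) = c4 8f; tag = H(27 33 5c 5c c4 8f) = 471e
m3: inner = H(4d 59 36 36 e2) = 65 8f; tag = H(27 33 5c 5c 65 8f) = e81e

1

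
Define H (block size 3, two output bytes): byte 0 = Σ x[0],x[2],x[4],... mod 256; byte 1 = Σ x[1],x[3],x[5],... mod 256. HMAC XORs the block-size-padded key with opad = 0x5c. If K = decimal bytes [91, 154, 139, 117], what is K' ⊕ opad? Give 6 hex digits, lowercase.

ba535c

Key decimal bytes [91, 154, 139, 117] = 5b 9a 8b 75 is 4 bytes > B = 3, so hash it first: H(key) = e6 0f, then zero-pad to 3 bytes: K' = e6 0f 00.
XOR each byte with 0x5c: e6⊕5c=ba, 0f⊕5c=53, 00⊕5c=5c.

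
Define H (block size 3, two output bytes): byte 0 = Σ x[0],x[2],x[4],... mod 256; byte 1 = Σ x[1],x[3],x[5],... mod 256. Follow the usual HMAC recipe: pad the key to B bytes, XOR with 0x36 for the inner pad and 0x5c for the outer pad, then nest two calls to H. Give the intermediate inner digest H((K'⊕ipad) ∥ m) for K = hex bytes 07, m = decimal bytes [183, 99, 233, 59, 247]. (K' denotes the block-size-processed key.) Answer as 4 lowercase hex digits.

Key hex bytes 07 is 1 byte ≤ B = 3; zero-pad to 3 bytes: K' = 07 00 00.
K' ⊕ ipad = 31 36 36.
Inner input = 31 36 36 ∥ b7 63 e9 3b f7.
Inner hash: even-index sum = 261 mod 256 = 5; odd-index sum = 717 mod 256 = 205 → 05 cd.

05cd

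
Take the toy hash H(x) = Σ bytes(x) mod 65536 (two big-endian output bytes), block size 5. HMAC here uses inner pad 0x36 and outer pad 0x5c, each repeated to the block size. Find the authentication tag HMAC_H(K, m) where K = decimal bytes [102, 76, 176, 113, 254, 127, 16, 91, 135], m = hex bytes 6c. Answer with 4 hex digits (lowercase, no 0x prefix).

023f

Key decimal bytes [102, 76, 176, 113, 254, 127, 16, 91, 135] = 66 4c b0 71 fe 7f 10 5b 87 is 9 bytes > B = 5, so hash it first: H(key) = 04 42, then zero-pad to 5 bytes: K' = 04 42 00 00 00.
K' ⊕ ipad = 32 74 36 36 36.  K' ⊕ opad = 58 1e 5c 5c 5c.
Inner input = (K'⊕ipad) ∥ m = 32 74 36 36 36 ∥ 6c.
Inner hash: sum = 50+116+54+54+54+108 = 436 → 01 b4.
Outer input = (K'⊕opad) ∥ inner = 58 1e 5c 5c 5c ∥ 01 b4.
Outer hash (tag): sum = 88+30+92+92+92+1+180 = 575 → 02 3f.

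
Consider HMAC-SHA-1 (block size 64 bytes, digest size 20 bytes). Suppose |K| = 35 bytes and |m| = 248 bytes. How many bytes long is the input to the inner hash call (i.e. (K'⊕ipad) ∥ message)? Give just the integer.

Key is 35 ≤ 64 bytes, zero-padded: |K'| = 64.
Inner input = (K'⊕ipad) ∥ m → 64 + 248 = 312 bytes.

312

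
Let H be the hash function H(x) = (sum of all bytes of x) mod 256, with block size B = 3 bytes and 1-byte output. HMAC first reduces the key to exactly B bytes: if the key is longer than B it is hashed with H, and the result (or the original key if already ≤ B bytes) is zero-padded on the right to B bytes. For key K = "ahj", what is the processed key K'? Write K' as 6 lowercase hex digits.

61686a

Key "ahj" = 61 68 6a is exactly B = 3 bytes: K' = 61 68 6a.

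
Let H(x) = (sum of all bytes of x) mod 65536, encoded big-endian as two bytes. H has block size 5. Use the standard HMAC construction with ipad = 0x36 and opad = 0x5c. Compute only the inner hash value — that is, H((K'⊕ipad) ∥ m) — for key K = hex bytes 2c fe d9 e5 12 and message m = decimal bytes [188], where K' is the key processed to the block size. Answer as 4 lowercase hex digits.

Key hex bytes 2c fe d9 e5 12 is exactly B = 5 bytes: K' = 2c fe d9 e5 12.
K' ⊕ ipad = 1a c8 ef d3 24.
Inner input = 1a c8 ef d3 24 ∥ bc.
Inner hash: sum = 26+200+239+211+36+188 = 900 → 03 84.

0384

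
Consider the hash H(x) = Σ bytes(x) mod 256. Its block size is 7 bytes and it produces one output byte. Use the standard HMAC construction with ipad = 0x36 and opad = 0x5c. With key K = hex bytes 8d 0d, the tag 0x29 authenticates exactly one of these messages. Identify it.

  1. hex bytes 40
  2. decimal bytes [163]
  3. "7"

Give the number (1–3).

3

Key hex bytes 8d 0d is 2 bytes ≤ B = 7; zero-pad to 7 bytes: K' = 8d 0d 00 00 00 00 00.
K' ⊕ ipad = bb 3b 36 36 36 36 36; K' ⊕ opad = d1 51 5c 5c 5c 5c 5c.
m1: inner = H(bb 3b 36 36 36 36 36 40) = 44; tag = H(d1 51 5c 5c 5c 5c 5c 44) = 32
m2: inner = H(bb 3b 36 36 36 36 36 a3) = a7; tag = H(d1 51 5c 5c 5c 5c 5c a7) = 95
m3: inner = H(bb 3b 36 36 36 36 36 37) = 3b; tag = H(d1 51 5c 5c 5c 5c 5c 3b) = 29 ← matches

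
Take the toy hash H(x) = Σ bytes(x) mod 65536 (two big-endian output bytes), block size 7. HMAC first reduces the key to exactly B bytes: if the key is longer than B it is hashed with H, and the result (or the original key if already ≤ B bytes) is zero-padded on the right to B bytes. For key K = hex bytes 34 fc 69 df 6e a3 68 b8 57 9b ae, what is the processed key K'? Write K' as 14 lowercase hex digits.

06490000000000

|K| = 11 > B = 7, so first hash the key.
H(K): sum = 52+252+105+223+110+163+104+184+87+155+174 = 1609 → 06 49.
Zero-pad H(K) = 06 49 to 7 bytes: K' = 06 49 00 00 00 00 00.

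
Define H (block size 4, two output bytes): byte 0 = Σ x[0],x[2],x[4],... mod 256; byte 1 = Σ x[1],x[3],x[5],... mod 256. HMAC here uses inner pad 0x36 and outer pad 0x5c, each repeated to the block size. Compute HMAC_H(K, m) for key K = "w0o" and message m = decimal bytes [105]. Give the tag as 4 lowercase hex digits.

6104

Key "w0o" = 77 30 6f is 3 bytes ≤ B = 4; zero-pad to 4 bytes: K' = 77 30 6f 00.
K' ⊕ ipad = 41 06 59 36.  K' ⊕ opad = 2b 6c 33 5c.
Inner input = (K'⊕ipad) ∥ m = 41 06 59 36 ∥ 69.
Inner hash: even-index sum = 259 mod 256 = 3; odd-index sum = 60 mod 256 = 60 → 03 3c.
Outer input = (K'⊕opad) ∥ inner = 2b 6c 33 5c ∥ 03 3c.
Outer hash (tag): even-index sum = 97 mod 256 = 97; odd-index sum = 260 mod 256 = 4 → 61 04.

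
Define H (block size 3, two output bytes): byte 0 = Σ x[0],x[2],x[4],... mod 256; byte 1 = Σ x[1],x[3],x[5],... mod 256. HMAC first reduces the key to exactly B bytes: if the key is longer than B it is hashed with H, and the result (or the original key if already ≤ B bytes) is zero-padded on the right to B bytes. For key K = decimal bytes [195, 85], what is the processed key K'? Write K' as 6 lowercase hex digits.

Key decimal bytes [195, 85] = c3 55 is 2 bytes ≤ B = 3; zero-pad to 3 bytes: K' = c3 55 00.

c35500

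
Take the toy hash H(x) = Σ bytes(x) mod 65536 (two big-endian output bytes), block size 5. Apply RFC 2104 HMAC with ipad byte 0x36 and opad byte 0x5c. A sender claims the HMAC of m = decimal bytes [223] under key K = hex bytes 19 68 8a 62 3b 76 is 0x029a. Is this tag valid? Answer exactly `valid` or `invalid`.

invalid

Key hex bytes 19 68 8a 62 3b 76 is 6 bytes > B = 5, so hash it first: H(key) = 02 1e, then zero-pad to 5 bytes: K' = 02 1e 00 00 00.
K' ⊕ ipad = 34 28 36 36 36; K' ⊕ opad = 5e 42 5c 5c 5c.
Inner hash: sum = 52+40+54+54+54+223 = 477 → 01 dd.
Outer hash (recomputed tag): sum = 94+66+92+92+92+1+221 = 658 → 02 92.
Recomputed tag = 0292; claimed = 029a → mismatch.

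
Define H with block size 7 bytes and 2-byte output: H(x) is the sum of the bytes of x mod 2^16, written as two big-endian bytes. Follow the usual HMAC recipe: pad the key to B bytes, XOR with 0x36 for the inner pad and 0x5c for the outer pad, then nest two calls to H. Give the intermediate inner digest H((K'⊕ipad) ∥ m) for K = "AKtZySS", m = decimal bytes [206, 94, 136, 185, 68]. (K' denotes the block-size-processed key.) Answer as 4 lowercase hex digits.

Key "AKtZySS" = 41 4b 74 5a 79 53 53 is exactly B = 7 bytes: K' = 41 4b 74 5a 79 53 53.
K' ⊕ ipad = 77 7d 42 6c 4f 65 65.
Inner input = 77 7d 42 6c 4f 65 65 ∥ ce 5e 88 b9 44.
Inner hash: sum = 119+125+66+108+79+101+101+206+94+136+185+68 = 1388 → 05 6c.

056c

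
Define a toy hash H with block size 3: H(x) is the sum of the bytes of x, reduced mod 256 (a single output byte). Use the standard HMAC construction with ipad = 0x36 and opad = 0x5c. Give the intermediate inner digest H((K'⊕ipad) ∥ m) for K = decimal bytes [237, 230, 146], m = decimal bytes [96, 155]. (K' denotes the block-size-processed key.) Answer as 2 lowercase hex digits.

4a

Key decimal bytes [237, 230, 146] = ed e6 92 is exactly B = 3 bytes: K' = ed e6 92.
K' ⊕ ipad = db d0 a4.
Inner input = db d0 a4 ∥ 60 9b.
Inner hash: sum = 219+208+164+96+155 = 842; mod 256 = 74 → 4a.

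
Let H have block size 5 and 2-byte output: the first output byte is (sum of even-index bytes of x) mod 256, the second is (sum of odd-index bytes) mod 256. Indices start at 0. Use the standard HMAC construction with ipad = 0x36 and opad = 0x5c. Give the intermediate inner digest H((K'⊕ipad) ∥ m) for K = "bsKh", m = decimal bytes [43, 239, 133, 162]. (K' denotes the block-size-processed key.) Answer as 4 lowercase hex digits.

Key "bsKh" = 62 73 4b 68 is 4 bytes ≤ B = 5; zero-pad to 5 bytes: K' = 62 73 4b 68 00.
K' ⊕ ipad = 54 45 7d 5e 36.
Inner input = 54 45 7d 5e 36 ∥ 2b ef 85 a2.
Inner hash: even-index sum = 664 mod 256 = 152; odd-index sum = 339 mod 256 = 83 → 98 53.

9853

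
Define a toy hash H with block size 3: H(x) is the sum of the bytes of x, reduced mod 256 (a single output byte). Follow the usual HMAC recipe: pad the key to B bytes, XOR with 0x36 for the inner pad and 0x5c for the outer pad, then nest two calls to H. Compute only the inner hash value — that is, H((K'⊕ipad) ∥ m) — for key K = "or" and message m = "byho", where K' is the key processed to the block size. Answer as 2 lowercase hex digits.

Key "or" = 6f 72 is 2 bytes ≤ B = 3; zero-pad to 3 bytes: K' = 6f 72 00.
K' ⊕ ipad = 59 44 36.
Inner input = 59 44 36 ∥ 62 79 68 6f.
Inner hash: sum = 89+68+54+98+121+104+111 = 645; mod 256 = 133 → 85.

85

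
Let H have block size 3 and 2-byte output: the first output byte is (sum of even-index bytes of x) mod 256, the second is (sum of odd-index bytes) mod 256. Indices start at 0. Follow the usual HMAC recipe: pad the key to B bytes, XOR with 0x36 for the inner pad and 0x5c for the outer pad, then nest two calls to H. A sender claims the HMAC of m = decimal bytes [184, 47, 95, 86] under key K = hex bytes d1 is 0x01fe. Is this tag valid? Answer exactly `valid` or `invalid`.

Key hex bytes d1 is 1 byte ≤ B = 3; zero-pad to 3 bytes: K' = d1 00 00.
K' ⊕ ipad = e7 36 36; K' ⊕ opad = 8d 5c 5c.
Inner hash: even-index sum = 418 mod 256 = 162; odd-index sum = 333 mod 256 = 77 → a2 4d.
Outer hash (recomputed tag): even-index sum = 310 mod 256 = 54; odd-index sum = 254 mod 256 = 254 → 36 fe.
Recomputed tag = 36fe; claimed = 01fe → mismatch.

invalid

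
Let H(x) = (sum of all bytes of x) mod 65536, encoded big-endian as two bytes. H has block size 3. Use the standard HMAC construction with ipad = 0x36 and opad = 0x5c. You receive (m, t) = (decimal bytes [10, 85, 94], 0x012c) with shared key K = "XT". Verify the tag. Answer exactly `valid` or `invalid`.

valid

Key "XT" = 58 54 is 2 bytes ≤ B = 3; zero-pad to 3 bytes: K' = 58 54 00.
K' ⊕ ipad = 6e 62 36; K' ⊕ opad = 04 08 5c.
Inner hash: sum = 110+98+54+10+85+94 = 451 → 01 c3.
Outer hash (recomputed tag): sum = 4+8+92+1+195 = 300 → 01 2c.
Recomputed tag = 012c; claimed = 012c → match.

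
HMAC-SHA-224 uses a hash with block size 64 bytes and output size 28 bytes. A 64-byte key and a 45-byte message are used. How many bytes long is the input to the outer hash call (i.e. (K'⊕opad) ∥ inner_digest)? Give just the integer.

92

Key is 64 ≤ 64 bytes, zero-padded: |K'| = 64.
Outer input = (K'⊕opad) ∥ H(inner) → 64 + 28 = 92 bytes.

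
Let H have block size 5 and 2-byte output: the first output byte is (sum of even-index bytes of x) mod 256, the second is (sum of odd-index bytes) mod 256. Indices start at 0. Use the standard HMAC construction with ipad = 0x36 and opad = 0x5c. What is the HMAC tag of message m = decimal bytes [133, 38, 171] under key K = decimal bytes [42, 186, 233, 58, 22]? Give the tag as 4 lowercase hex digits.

Key decimal bytes [42, 186, 233, 58, 22] = 2a ba e9 3a 16 is exactly B = 5 bytes: K' = 2a ba e9 3a 16.
K' ⊕ ipad = 1c 8c df 0c 20.  K' ⊕ opad = 76 e6 b5 66 4a.
Inner input = (K'⊕ipad) ∥ m = 1c 8c df 0c 20 ∥ 85 26 ab.
Inner hash: even-index sum = 321 mod 256 = 65; odd-index sum = 456 mod 256 = 200 → 41 c8.
Outer input = (K'⊕opad) ∥ inner = 76 e6 b5 66 4a ∥ 41 c8.
Outer hash (tag): even-index sum = 573 mod 256 = 61; odd-index sum = 397 mod 256 = 141 → 3d 8d.

3d8d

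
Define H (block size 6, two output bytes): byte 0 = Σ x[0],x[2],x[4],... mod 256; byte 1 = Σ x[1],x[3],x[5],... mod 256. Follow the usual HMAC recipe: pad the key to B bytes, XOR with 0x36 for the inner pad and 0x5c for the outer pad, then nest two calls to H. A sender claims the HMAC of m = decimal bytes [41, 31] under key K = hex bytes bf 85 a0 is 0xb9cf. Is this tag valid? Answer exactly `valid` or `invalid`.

Key hex bytes bf 85 a0 is 3 bytes ≤ B = 6; zero-pad to 6 bytes: K' = bf 85 a0 00 00 00.
K' ⊕ ipad = 89 b3 96 36 36 36; K' ⊕ opad = e3 d9 fc 5c 5c 5c.
Inner hash: even-index sum = 382 mod 256 = 126; odd-index sum = 318 mod 256 = 62 → 7e 3e.
Outer hash (recomputed tag): even-index sum = 697 mod 256 = 185; odd-index sum = 463 mod 256 = 207 → b9 cf.
Recomputed tag = b9cf; claimed = b9cf → match.

valid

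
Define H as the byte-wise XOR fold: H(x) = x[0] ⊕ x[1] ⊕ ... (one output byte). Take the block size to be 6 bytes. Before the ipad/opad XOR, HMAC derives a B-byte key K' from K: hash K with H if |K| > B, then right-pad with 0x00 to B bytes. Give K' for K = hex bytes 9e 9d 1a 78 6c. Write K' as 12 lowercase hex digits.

9e9d1a786c00

Key hex bytes 9e 9d 1a 78 6c is 5 bytes ≤ B = 6; zero-pad to 6 bytes: K' = 9e 9d 1a 78 6c 00.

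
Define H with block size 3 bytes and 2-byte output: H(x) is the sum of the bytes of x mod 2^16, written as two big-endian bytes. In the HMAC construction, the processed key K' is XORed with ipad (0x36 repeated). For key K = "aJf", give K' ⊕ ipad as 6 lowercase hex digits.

577c50

Key "aJf" = 61 4a 66 is exactly B = 3 bytes: K' = 61 4a 66.
XOR each byte with 0x36: 61⊕36=57, 4a⊕36=7c, 66⊕36=50.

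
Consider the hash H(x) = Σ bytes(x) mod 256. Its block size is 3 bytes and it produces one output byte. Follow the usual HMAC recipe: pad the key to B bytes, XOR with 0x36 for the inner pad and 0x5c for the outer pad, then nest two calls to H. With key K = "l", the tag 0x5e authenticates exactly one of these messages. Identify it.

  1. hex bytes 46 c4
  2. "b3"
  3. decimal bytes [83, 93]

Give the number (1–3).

3

Key "l" = 6c is 1 byte ≤ B = 3; zero-pad to 3 bytes: K' = 6c 00 00.
K' ⊕ ipad = 5a 36 36; K' ⊕ opad = 30 5c 5c.
m1: inner = H(5a 36 36 46 c4) = d0; tag = H(30 5c 5c d0) = b8
m2: inner = H(5a 36 36 62 33) = 5b; tag = H(30 5c 5c 5b) = 43
m3: inner = H(5a 36 36 53 5d) = 76; tag = H(30 5c 5c 76) = 5e ← matches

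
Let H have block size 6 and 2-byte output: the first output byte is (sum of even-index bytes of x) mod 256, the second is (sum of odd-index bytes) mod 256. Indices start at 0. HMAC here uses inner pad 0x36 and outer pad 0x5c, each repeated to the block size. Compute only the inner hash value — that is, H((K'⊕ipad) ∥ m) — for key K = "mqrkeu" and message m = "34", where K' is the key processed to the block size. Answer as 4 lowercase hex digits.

251b

Key "mqrkeu" = 6d 71 72 6b 65 75 is exactly B = 6 bytes: K' = 6d 71 72 6b 65 75.
K' ⊕ ipad = 5b 47 44 5d 53 43.
Inner input = 5b 47 44 5d 53 43 ∥ 33 34.
Inner hash: even-index sum = 293 mod 256 = 37; odd-index sum = 283 mod 256 = 27 → 25 1b.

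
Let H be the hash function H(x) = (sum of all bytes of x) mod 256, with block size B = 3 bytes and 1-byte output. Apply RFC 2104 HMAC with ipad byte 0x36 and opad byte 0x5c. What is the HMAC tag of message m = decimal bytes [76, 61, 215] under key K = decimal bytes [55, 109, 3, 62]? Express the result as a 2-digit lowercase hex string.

10

Key decimal bytes [55, 109, 3, 62] = 37 6d 03 3e is 4 bytes > B = 3, so hash it first: H(key) = e5, then zero-pad to 3 bytes: K' = e5 00 00.
K' ⊕ ipad = d3 36 36.  K' ⊕ opad = b9 5c 5c.
Inner input = (K'⊕ipad) ∥ m = d3 36 36 ∥ 4c 3d d7.
Inner hash: sum = 211+54+54+76+61+215 = 671; mod 256 = 159 → 9f.
Outer input = (K'⊕opad) ∥ inner = b9 5c 5c ∥ 9f.
Outer hash (tag): sum = 185+92+92+159 = 528; mod 256 = 16 → 10.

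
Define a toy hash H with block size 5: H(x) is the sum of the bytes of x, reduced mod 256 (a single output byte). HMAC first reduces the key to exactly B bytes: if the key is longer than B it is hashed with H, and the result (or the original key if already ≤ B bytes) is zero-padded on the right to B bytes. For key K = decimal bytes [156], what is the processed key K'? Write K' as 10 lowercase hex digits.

9c00000000

Key decimal bytes [156] = 9c is 1 byte ≤ B = 5; zero-pad to 5 bytes: K' = 9c 00 00 00 00.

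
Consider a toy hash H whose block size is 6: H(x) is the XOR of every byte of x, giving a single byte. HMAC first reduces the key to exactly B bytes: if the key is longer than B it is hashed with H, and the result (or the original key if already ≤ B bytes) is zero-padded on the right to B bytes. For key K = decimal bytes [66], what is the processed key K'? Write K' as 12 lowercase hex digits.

420000000000

Key decimal bytes [66] = 42 is 1 byte ≤ B = 6; zero-pad to 6 bytes: K' = 42 00 00 00 00 00.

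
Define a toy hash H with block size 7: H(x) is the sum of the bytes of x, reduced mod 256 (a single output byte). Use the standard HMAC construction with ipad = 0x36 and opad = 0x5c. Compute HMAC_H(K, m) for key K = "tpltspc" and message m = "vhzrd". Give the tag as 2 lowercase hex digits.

Key "tpltspc" = 74 70 6c 74 73 70 63 is exactly B = 7 bytes: K' = 74 70 6c 74 73 70 63.
K' ⊕ ipad = 42 46 5a 42 45 46 55.  K' ⊕ opad = 28 2c 30 28 2f 2c 3f.
Inner input = (K'⊕ipad) ∥ m = 42 46 5a 42 45 46 55 ∥ 76 68 7a 72 64.
Inner hash: sum = 66+70+90+66+69+70+85+118+104+122+114+100 = 1074; mod 256 = 50 → 32.
Outer input = (K'⊕opad) ∥ inner = 28 2c 30 28 2f 2c 3f ∥ 32.
Outer hash (tag): sum = 40+44+48+40+47+44+63+50 = 376; mod 256 = 120 → 78.

78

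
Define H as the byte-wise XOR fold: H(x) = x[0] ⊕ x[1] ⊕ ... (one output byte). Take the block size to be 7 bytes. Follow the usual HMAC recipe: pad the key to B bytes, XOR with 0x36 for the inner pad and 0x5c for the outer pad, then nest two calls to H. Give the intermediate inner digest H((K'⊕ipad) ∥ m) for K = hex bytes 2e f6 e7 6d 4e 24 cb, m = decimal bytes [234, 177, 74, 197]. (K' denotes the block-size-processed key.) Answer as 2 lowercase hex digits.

Key hex bytes 2e f6 e7 6d 4e 24 cb is exactly B = 7 bytes: K' = 2e f6 e7 6d 4e 24 cb.
K' ⊕ ipad = 18 c0 d1 5b 78 12 fd.
Inner input = 18 c0 d1 5b 78 12 fd ∥ ea b1 4a c5.
Inner hash: XOR 18⊕c0⊕d1⊕5b⊕78⊕12⊕fd⊕ea⊕b1⊕4a⊕c5 = 11.

11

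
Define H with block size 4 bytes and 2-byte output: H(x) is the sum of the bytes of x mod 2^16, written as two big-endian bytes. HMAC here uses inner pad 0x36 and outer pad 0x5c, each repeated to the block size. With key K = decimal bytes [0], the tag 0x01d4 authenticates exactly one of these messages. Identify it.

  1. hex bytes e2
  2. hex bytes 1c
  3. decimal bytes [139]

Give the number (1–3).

Key decimal bytes [0] = 00 is 1 byte ≤ B = 4; zero-pad to 4 bytes: K' = 00 00 00 00.
K' ⊕ ipad = 36 36 36 36; K' ⊕ opad = 5c 5c 5c 5c.
m1: inner = H(36 36 36 36 e2) = 01 ba; tag = H(5c 5c 5c 5c 01 ba) = 022b
m2: inner = H(36 36 36 36 1c) = 00 f4; tag = H(5c 5c 5c 5c 00 f4) = 0264
m3: inner = H(36 36 36 36 8b) = 01 63; tag = H(5c 5c 5c 5c 01 63) = 01d4 ← matches

3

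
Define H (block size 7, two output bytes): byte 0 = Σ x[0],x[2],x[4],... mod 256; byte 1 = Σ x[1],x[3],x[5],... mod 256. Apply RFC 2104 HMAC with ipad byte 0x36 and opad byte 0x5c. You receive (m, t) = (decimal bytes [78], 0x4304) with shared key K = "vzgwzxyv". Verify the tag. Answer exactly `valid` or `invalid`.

invalid

Key "vzgwzxyv" = 76 7a 67 77 7a 78 79 76 is 8 bytes > B = 7, so hash it first: H(key) = d0 df, then zero-pad to 7 bytes: K' = d0 df 00 00 00 00 00.
K' ⊕ ipad = e6 e9 36 36 36 36 36; K' ⊕ opad = 8c 83 5c 5c 5c 5c 5c.
Inner hash: even-index sum = 392 mod 256 = 136; odd-index sum = 419 mod 256 = 163 → 88 a3.
Outer hash (recomputed tag): even-index sum = 579 mod 256 = 67; odd-index sum = 451 mod 256 = 195 → 43 c3.
Recomputed tag = 43c3; claimed = 4304 → mismatch.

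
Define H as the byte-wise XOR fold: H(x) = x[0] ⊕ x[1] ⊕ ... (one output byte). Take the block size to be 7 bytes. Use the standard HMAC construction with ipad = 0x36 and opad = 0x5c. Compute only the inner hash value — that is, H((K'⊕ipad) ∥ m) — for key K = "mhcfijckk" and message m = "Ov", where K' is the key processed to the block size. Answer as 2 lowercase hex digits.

6f

Key "mhcfijckk" = 6d 68 63 66 69 6a 63 6b 6b is 9 bytes > B = 7, so hash it first: H(key) = 60, then zero-pad to 7 bytes: K' = 60 00 00 00 00 00 00.
K' ⊕ ipad = 56 36 36 36 36 36 36.
Inner input = 56 36 36 36 36 36 36 ∥ 4f 76.
Inner hash: XOR 56⊕36⊕36⊕36⊕36⊕36⊕36⊕4f⊕76 = 6f.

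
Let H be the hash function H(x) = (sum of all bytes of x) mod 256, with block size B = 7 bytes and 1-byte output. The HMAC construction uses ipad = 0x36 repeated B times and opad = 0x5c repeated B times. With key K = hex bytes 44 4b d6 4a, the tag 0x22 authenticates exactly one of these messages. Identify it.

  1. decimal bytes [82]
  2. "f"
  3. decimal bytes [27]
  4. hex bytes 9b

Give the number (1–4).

1

Key hex bytes 44 4b d6 4a is 4 bytes ≤ B = 7; zero-pad to 7 bytes: K' = 44 4b d6 4a 00 00 00.
K' ⊕ ipad = 72 7d e0 7c 36 36 36; K' ⊕ opad = 18 17 8a 16 5c 5c 5c.
m1: inner = H(72 7d e0 7c 36 36 36 52) = 3f; tag = H(18 17 8a 16 5c 5c 5c 3f) = 22 ← matches
m2: inner = H(72 7d e0 7c 36 36 36 66) = 53; tag = H(18 17 8a 16 5c 5c 5c 53) = 36
m3: inner = H(72 7d e0 7c 36 36 36 1b) = 08; tag = H(18 17 8a 16 5c 5c 5c 08) = eb
m4: inner = H(72 7d e0 7c 36 36 36 9b) = 88; tag = H(18 17 8a 16 5c 5c 5c 88) = 6b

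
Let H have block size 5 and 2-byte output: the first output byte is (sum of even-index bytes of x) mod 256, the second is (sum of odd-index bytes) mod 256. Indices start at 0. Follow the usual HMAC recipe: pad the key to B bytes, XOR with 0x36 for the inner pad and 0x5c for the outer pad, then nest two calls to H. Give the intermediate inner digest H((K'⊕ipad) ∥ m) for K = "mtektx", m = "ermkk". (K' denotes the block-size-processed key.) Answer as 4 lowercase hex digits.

Key "mtektx" = 6d 74 65 6b 74 78 is 6 bytes > B = 5, so hash it first: H(key) = 46 57, then zero-pad to 5 bytes: K' = 46 57 00 00 00.
K' ⊕ ipad = 70 61 36 36 36.
Inner input = 70 61 36 36 36 ∥ 65 72 6d 6b 6b.
Inner hash: even-index sum = 441 mod 256 = 185; odd-index sum = 468 mod 256 = 212 → b9 d4.

b9d4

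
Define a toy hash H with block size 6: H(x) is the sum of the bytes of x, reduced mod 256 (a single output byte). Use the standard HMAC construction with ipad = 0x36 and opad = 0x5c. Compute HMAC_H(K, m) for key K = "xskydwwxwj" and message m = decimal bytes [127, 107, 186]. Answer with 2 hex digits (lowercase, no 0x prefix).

Key "xskydwwxwj" = 78 73 6b 79 64 77 77 78 77 6a is 10 bytes > B = 6, so hash it first: H(key) = 7a, then zero-pad to 6 bytes: K' = 7a 00 00 00 00 00.
K' ⊕ ipad = 4c 36 36 36 36 36.  K' ⊕ opad = 26 5c 5c 5c 5c 5c.
Inner input = (K'⊕ipad) ∥ m = 4c 36 36 36 36 36 ∥ 7f 6b ba.
Inner hash: sum = 76+54+54+54+54+54+127+107+186 = 766; mod 256 = 254 → fe.
Outer input = (K'⊕opad) ∥ inner = 26 5c 5c 5c 5c 5c ∥ fe.
Outer hash (tag): sum = 38+92+92+92+92+92+254 = 752; mod 256 = 240 → f0.

f0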